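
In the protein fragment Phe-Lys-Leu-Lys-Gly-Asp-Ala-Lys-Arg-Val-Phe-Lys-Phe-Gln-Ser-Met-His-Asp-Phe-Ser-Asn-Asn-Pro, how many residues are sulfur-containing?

The sulfur-bearing residues are cysteine (–SH) and methionine (–S–CH₃).
Matching residues: Met16.

1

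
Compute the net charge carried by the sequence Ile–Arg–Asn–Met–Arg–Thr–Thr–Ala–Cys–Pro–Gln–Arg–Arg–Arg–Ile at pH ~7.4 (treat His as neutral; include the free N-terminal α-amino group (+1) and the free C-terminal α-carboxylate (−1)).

+5

At pH ~7.4 the Lys and Arg side chains are protonated (+1), the Asp and Glu side chains are deprotonated (−1), and with His taken as neutral all other side chains carry no charge.
Positive (K, R): Arg2, Arg5, Arg12, Arg13, Arg14 → +5.
Negative (D, E): none → −0.
The N-terminus (+1) and C-terminus (−1) cancel.
Net charge = (+5) + (−0) = +5.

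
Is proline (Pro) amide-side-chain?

No

Asparagine (N) and glutamine (Q) have uncharged amide side chains.
Proline is not in this group.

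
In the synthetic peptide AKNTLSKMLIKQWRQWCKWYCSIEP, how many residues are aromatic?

4

F, W, and Y each carry an aromatic ring on the side chain.
Matching residues: W13, W16, W19, Y20.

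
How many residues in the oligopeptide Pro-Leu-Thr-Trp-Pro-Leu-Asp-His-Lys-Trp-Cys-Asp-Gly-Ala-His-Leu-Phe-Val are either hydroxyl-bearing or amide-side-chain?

Hydroxyl-bearing: S, T, Y. Amide-side-chain: N, Q.
Hydroxyl-bearing residues here: Thr3 (1).
Amide-side-chain residues here: none (0).
The two groups share no amino acid, so total = 1 + 0 = 1.

1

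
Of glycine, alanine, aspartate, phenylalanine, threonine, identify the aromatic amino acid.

phenylalanine

F, W, and Y each carry an aromatic ring on the side chain.
Of the listed options, only phenylalanine belongs to this group.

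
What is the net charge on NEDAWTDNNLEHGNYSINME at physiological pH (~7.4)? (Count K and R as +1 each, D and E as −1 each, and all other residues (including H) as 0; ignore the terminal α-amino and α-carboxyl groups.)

-5

Positive (K, R): none → +0.
Negative (D, E): E2, D3, D7, E11, E20 → −5.
Net charge = (+0) + (−5) = −5.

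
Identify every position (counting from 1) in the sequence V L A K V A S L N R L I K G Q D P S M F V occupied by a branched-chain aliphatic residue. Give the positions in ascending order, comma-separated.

V, L, and I make up the branched-chain aliphatic group.
Matching residues: V1, L2, V5, L8, L11, I12, V21.

1, 2, 5, 8, 11, 12, 21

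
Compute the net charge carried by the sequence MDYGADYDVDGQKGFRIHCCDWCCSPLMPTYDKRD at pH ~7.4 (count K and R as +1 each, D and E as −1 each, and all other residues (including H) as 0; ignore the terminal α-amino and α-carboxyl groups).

Positive (K, R): K13, R16, K33, R34 → +4.
Negative (D, E): D2, D6, D8, D10, D21, D32, D35 → −7.
Net charge = (+4) + (−7) = −3.

-3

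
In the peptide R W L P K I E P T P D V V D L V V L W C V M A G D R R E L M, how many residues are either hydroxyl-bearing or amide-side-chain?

Hydroxyl-bearing: S, T, Y. Amide-side-chain: N, Q.
Hydroxyl-bearing residues here: T9 (1).
Amide-side-chain residues here: none (0).
The two groups share no amino acid, so total = 1 + 0 = 1.

1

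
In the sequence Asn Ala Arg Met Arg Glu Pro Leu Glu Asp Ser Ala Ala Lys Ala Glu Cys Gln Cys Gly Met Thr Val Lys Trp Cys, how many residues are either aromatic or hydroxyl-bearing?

3

Aromatic: F, W, Y. Hydroxyl-bearing: S, T, Y.
Aromatic residues here: Trp25 (1).
Hydroxyl-bearing residues here: Ser11, Thr22 (2).
(Y belongs to both groups, but none appear in this sequence.) Total = 1 + 2 = 3.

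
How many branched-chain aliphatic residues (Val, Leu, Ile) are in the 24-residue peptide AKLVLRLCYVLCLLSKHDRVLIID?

Matching residues: L3, V4, L5, L7, V10, L11, L13, L14, V20, L21, I22, I23.

12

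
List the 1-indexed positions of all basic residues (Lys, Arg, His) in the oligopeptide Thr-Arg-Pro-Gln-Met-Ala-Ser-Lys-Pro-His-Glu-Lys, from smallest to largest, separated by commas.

2, 8, 10, 12

Matching residues: Arg2, Lys8, His10, Lys12.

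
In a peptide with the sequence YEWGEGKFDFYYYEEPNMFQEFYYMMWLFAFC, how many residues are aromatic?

14

Phenylalanine (F), tryptophan (W), and tyrosine (Y) have aromatic ring side chains.
Matching residues: Y1, W3, F8, F10, Y11, Y12, Y13, F19, F22, Y23, Y24, W27, F29, F31.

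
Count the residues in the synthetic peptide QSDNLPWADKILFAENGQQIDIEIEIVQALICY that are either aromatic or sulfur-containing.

4

Aromatic: F, W, Y. Sulfur-containing: C, M.
Aromatic residues here: W7, F13, Y33 (3).
Sulfur-containing residues here: C32 (1).
The two groups share no amino acid, so total = 3 + 1 = 4.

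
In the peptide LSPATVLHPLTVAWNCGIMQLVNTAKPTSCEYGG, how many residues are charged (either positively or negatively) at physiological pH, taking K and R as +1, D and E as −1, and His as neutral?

2

Charged side chains at pH ~7.4: K, R (positive); D, E (negative).
Matching residues: K26, E31.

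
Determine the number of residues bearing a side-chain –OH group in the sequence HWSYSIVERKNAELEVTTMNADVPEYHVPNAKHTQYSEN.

9

The –OH-bearing residues are Ser, Thr (aliphatic alcohols), and Tyr (phenol).
Matching residues: S3, Y4, S5, T17, T18, Y26, T34, Y36, S37.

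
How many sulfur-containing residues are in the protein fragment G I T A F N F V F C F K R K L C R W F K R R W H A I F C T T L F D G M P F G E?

Only Cys (C) and Met (M) have a sulfur atom in the side chain.
Matching residues: C10, C16, C28, M35.

4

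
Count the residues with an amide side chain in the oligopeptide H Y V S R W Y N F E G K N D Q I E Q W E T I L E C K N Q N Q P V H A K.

Asparagine (N) and glutamine (Q) have uncharged amide side chains.
Matching residues: N8, N13, Q15, Q18, N27, Q28, N29, Q30.

8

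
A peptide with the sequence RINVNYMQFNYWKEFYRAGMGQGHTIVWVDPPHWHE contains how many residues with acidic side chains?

3

Aspartate (D) and glutamate (E) have carboxylic-acid side chains and are the acidic amino acids.
Matching residues: E14, D30, E36.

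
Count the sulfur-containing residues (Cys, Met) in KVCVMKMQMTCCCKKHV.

7

Matching residues: C3, M5, M7, M9, C11, C12, C13.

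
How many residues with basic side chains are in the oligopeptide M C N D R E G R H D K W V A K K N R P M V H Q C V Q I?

Lysine (K), arginine (R), and histidine (H) have basic, nitrogen-containing side chains.
Matching residues: R5, R8, H9, K11, K15, K16, R18, H22.

8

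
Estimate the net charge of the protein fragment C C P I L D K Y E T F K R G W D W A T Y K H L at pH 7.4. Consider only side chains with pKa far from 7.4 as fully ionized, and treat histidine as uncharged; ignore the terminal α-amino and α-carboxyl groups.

Near pH 7.4, K and R contribute +1 each, D and E contribute −1 each, and every other side chain (His included, as stated) is uncharged.
Positive (K, R): K7, K12, R13, K21 → +4.
Negative (D, E): D6, E9, D16 → −3.
Net charge = (+4) + (−3) = +1.

+1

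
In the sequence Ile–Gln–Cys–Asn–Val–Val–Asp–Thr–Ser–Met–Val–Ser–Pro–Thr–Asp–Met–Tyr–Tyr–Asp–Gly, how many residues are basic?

Lysine (K), arginine (R), and histidine (H) have basic, nitrogen-containing side chains.
None of the 20 residues belong to this group.

0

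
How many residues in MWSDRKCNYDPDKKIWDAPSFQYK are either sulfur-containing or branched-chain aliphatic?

Sulfur-containing: C, M. Branched-chain aliphatic: I, L, V.
Sulfur-containing residues here: M1, C7 (2).
Branched-chain aliphatic residues here: I15 (1).
The two groups share no amino acid, so total = 2 + 1 = 3.

3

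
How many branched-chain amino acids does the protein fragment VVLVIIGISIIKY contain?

Valine (V), leucine (L), and isoleucine (I) are the branched-chain amino acids.
Matching residues: V1, V2, L3, V4, I5, I6, I8, I10, I11.

9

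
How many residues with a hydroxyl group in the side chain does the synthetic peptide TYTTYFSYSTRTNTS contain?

12

S, T, and Y are the three residues with a side-chain hydroxyl.
Matching residues: T1, Y2, T3, T4, Y5, S7, Y8, S9, T10, T12, T14, S15.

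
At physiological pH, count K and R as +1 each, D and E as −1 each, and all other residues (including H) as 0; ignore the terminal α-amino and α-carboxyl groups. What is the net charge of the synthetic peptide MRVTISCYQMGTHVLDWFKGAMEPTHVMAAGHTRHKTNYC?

Positive (K, R): R2, K19, R34, K36 → +4.
Negative (D, E): D16, E23 → −2.
Net charge = (+4) + (−2) = +2.

+2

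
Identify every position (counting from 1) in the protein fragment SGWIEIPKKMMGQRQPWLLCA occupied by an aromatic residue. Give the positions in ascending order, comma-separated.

3, 17

F, W, and Y each carry an aromatic ring on the side chain.
Matching residues: W3, W17.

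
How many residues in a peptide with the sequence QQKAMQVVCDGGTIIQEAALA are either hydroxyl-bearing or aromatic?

Hydroxyl-bearing: S, T, Y. Aromatic: F, W, Y.
Hydroxyl-bearing residues here: T13 (1).
Aromatic residues here: none (0).
(Y belongs to both groups, but none appear in this sequence.) Total = 1 + 0 = 1.

1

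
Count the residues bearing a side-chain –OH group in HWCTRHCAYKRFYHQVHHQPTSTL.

The –OH-bearing residues are Ser, Thr (aliphatic alcohols), and Tyr (phenol).
Matching residues: T4, Y9, Y13, T21, S22, T23.

6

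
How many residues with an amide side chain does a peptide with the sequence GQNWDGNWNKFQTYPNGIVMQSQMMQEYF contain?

9

The amide-side-chain residues are Asn (N) and Gln (Q).
Matching residues: Q2, N3, N7, N9, Q12, N16, Q21, Q23, Q26.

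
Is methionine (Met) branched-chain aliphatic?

The BCAAs are Val, Leu, and Ile — aliphatic side chains with a branch point.
Methionine is not in this group.

No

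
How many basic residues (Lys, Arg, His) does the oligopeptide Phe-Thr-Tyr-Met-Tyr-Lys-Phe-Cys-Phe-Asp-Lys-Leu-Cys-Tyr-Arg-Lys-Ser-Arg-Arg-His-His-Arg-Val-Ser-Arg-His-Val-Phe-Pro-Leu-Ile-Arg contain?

Matching residues: Lys6, Lys11, Arg15, Lys16, Arg18, Arg19, His20, His21, Arg22, Arg25, His26, Arg32.

12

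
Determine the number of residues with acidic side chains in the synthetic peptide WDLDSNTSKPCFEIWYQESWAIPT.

4

The acidic residues are Asp (D) and Glu (E), whose side chains end in a carboxylate group.
Matching residues: D2, D4, E13, E18.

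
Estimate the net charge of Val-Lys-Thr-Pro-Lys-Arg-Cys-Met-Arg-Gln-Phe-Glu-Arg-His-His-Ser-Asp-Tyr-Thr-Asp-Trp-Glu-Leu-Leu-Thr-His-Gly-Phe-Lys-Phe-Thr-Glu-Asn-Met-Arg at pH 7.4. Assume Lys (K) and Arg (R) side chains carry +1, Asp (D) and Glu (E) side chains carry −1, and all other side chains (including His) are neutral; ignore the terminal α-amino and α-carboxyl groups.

Positive (K, R): Lys2, Lys5, Arg6, Arg9, Arg13, Lys29, Arg35 → +7.
Negative (D, E): Glu12, Asp17, Asp20, Glu22, Glu32 → −5.
Net charge = (+7) + (−5) = +2.

+2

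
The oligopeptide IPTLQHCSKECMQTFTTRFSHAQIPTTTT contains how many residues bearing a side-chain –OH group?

10

Serine (S), threonine (T), and tyrosine (Y) each carry a hydroxyl group on the side chain.
Matching residues: T3, S8, T14, T16, T17, S20, T26, T27, T28, T29.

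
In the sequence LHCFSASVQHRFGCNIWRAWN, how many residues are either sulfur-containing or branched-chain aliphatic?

5

Sulfur-containing: C, M. Branched-chain aliphatic: I, L, V.
Sulfur-containing residues here: C3, C14 (2).
Branched-chain aliphatic residues here: L1, V8, I16 (3).
The two groups share no amino acid, so total = 2 + 3 = 5.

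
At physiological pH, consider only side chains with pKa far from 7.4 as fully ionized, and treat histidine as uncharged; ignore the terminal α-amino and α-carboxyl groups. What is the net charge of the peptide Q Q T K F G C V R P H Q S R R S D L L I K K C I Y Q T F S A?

The side chains ionized at physiological pH are Lys/Arg (+1) and Asp/Glu (−1); with His treated as neutral, nothing else contributes.
Positive (K, R): K4, R9, R14, R15, K21, K22 → +6.
Negative (D, E): D17 → −1.
Net charge = (+6) + (−1) = +5.

+5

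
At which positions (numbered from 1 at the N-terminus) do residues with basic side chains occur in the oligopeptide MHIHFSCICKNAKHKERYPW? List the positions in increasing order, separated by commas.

2, 4, 10, 13, 14, 15, 17

The basic amino acids are Lys (K), Arg (R), and His (H).
Matching residues: H2, H4, K10, K13, H14, K15, R17.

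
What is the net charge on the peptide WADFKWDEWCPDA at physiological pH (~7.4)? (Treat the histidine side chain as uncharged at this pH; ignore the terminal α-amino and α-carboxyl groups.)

The side chains ionized at physiological pH are Lys/Arg (+1) and Asp/Glu (−1); with His treated as neutral, nothing else contributes.
Positive (K, R): K5 → +1.
Negative (D, E): D3, D7, E8, D12 → −4.
Net charge = (+1) + (−4) = −3.

-3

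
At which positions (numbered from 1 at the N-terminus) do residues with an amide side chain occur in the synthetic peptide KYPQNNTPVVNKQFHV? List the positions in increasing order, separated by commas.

4, 5, 6, 11, 13

Only N (asparagine) and Q (glutamine) carry a side-chain carboxamide.
Matching residues: Q4, N5, N6, N11, Q13.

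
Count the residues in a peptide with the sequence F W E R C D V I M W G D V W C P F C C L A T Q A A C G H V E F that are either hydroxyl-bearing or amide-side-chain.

Hydroxyl-bearing: S, T, Y. Amide-side-chain: N, Q.
Hydroxyl-bearing residues here: T22 (1).
Amide-side-chain residues here: Q23 (1).
The two groups share no amino acid, so total = 1 + 1 = 2.

2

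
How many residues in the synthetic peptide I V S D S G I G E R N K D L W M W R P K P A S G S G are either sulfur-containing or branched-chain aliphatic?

5

Sulfur-containing: C, M. Branched-chain aliphatic: I, L, V.
Sulfur-containing residues here: M16 (1).
Branched-chain aliphatic residues here: I1, V2, I7, L14 (4).
The two groups share no amino acid, so total = 1 + 4 = 5.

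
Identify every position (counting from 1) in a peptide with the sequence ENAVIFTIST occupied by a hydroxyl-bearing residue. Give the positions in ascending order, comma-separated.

7, 9, 10

Matching residues: T7, S9, T10.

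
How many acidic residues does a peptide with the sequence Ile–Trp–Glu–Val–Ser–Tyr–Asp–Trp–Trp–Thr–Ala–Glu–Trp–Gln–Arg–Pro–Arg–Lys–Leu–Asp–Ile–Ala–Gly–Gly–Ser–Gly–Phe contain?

Aspartate (D) and glutamate (E) have carboxylic-acid side chains and are the acidic amino acids.
Matching residues: Glu3, Asp7, Glu12, Asp20.

4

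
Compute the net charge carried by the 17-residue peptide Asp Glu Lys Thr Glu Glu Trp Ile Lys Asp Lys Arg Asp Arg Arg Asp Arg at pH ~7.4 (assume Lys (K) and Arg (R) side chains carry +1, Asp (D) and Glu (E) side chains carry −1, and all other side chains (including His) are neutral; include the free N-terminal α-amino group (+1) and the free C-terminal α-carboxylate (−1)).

Positive (K, R): Lys3, Lys9, Lys11, Arg12, Arg14, Arg15, Arg17 → +7.
Negative (D, E): Asp1, Glu2, Glu5, Glu6, Asp10, Asp13, Asp16 → −7.
The N-terminus (+1) and C-terminus (−1) cancel.
Net charge = (+7) + (−7) = 0.

0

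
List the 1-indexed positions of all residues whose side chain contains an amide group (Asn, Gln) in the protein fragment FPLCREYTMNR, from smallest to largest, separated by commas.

Matching residues: N10.

10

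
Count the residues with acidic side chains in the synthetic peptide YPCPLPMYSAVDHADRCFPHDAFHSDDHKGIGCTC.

The acidic residues are Asp (D) and Glu (E), whose side chains end in a carboxylate group.
Matching residues: D12, D15, D21, D26, D27.

5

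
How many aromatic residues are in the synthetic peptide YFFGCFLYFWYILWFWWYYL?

The aromatic amino acids are Phe (F, benzyl), Trp (W, indole), and Tyr (Y, phenol).
Matching residues: Y1, F2, F3, F6, Y8, F9, W10, Y11, W14, F15, W16, W17, Y18, Y19.

14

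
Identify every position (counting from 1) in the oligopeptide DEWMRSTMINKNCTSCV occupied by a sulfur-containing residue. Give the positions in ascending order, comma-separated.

4, 8, 13, 16

Only Cys (C) and Met (M) have a sulfur atom in the side chain.
Matching residues: M4, M8, C13, C16.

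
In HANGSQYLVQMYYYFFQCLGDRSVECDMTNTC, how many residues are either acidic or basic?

Acidic: D, E. Basic: H, K, R.
Acidic residues here: D21, E25, D27 (3).
Basic residues here: H1, R22 (2).
The two groups share no amino acid, so total = 3 + 2 = 5.

5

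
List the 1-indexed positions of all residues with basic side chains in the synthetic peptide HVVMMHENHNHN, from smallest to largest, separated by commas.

Lysine (K), arginine (R), and histidine (H) have basic, nitrogen-containing side chains.
Matching residues: H1, H6, H9, H11.

1, 6, 9, 11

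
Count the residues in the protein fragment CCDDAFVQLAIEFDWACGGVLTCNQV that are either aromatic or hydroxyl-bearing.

4

Aromatic: F, W, Y. Hydroxyl-bearing: S, T, Y.
Aromatic residues here: F6, F13, W15 (3).
Hydroxyl-bearing residues here: T22 (1).
(Y belongs to both groups, but none appear in this sequence.) Total = 3 + 1 = 4.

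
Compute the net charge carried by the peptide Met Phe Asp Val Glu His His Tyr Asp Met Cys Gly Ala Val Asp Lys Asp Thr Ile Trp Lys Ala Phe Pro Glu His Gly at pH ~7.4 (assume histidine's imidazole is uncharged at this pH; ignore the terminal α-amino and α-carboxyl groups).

Near pH 7.4, K and R contribute +1 each, D and E contribute −1 each, and every other side chain (His included, as stated) is uncharged.
Positive (K, R): Lys16, Lys21 → +2.
Negative (D, E): Asp3, Glu5, Asp9, Asp15, Asp17, Glu25 → −6.
Net charge = (+2) + (−6) = −4.

-4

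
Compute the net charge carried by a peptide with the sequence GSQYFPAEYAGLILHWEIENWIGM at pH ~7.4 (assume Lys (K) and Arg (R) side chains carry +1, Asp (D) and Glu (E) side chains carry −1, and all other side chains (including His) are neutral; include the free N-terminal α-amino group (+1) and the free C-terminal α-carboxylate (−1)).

-3

Positive (K, R): none → +0.
Negative (D, E): E8, E17, E19 → −3.
The N-terminus (+1) and C-terminus (−1) cancel.
Net charge = (+0) + (−3) = −3.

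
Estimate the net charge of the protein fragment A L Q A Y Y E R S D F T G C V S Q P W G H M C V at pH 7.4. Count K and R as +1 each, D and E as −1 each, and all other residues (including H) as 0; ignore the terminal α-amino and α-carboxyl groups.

-1

Positive (K, R): R8 → +1.
Negative (D, E): E7, D10 → −2.
Net charge = (+1) + (−2) = −1.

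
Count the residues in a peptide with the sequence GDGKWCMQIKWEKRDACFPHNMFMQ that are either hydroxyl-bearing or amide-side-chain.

Hydroxyl-bearing: S, T, Y. Amide-side-chain: N, Q.
Hydroxyl-bearing residues here: none (0).
Amide-side-chain residues here: Q8, N21, Q25 (3).
The two groups share no amino acid, so total = 0 + 3 = 3.

3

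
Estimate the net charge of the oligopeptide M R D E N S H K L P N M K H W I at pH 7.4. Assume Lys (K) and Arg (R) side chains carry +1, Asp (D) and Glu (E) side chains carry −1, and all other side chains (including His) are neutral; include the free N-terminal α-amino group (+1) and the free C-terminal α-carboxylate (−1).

Positive (K, R): R2, K8, K13 → +3.
Negative (D, E): D3, E4 → −2.
The N-terminus (+1) and C-terminus (−1) cancel.
Net charge = (+3) + (−2) = +1.

+1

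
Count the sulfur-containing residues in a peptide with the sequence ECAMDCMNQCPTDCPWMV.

7

Only Cys (C) and Met (M) have a sulfur atom in the side chain.
Matching residues: C2, M4, C6, M7, C10, C14, M17.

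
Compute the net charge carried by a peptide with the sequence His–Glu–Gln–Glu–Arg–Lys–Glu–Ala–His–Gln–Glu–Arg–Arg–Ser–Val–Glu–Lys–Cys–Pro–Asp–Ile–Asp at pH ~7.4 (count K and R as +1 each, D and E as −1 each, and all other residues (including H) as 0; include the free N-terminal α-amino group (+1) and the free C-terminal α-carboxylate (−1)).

Positive (K, R): Arg5, Lys6, Arg12, Arg13, Lys17 → +5.
Negative (D, E): Glu2, Glu4, Glu7, Glu11, Glu16, Asp20, Asp22 → −7.
The N-terminus (+1) and C-terminus (−1) cancel.
Net charge = (+5) + (−7) = −2.

-2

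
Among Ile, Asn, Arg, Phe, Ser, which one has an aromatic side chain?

Phe

The aromatic amino acids are Phe (F, benzyl), Trp (W, indole), and Tyr (Y, phenol).
Of the listed options, only Phe belongs to this group.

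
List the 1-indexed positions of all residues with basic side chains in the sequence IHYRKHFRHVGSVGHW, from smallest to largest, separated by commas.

2, 4, 5, 6, 8, 9, 15

K, R, and H are the three residues with basic side chains (ε-amine, guanidinium, and imidazole respectively).
Matching residues: H2, R4, K5, H6, R8, H9, H15.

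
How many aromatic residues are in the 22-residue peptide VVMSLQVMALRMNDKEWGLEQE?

Phenylalanine (F), tryptophan (W), and tyrosine (Y) have aromatic ring side chains.
Matching residues: W17.

1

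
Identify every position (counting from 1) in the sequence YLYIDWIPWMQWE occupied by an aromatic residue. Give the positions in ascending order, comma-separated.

The aromatic amino acids are Phe (F, benzyl), Trp (W, indole), and Tyr (Y, phenol).
Matching residues: Y1, Y3, W6, W9, W12.

1, 3, 6, 9, 12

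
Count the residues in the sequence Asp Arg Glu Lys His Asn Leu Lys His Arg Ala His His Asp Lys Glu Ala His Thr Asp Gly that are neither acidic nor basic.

6

Acidic: D, E. Basic: K, R, H. All other residues are neither.
Matching residues: Asn6, Leu7, Ala11, Ala17, Thr19, Gly21.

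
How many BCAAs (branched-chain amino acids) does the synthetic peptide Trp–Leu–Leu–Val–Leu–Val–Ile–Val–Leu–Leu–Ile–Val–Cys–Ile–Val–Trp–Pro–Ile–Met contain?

The BCAAs are Val, Leu, and Ile — aliphatic side chains with a branch point.
Matching residues: Leu2, Leu3, Val4, Leu5, Val6, Ile7, Val8, Leu9, Leu10, Ile11, Val12, Ile14, Val15, Ile18.

14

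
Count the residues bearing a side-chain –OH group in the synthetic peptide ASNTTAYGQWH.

4

Serine (S), threonine (T), and tyrosine (Y) each carry a hydroxyl group on the side chain.
Matching residues: S2, T4, T5, Y7.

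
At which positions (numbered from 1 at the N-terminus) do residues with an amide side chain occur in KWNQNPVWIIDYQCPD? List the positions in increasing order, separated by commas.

3, 4, 5, 13

Only N (asparagine) and Q (glutamine) carry a side-chain carboxamide.
Matching residues: N3, Q4, N5, Q13.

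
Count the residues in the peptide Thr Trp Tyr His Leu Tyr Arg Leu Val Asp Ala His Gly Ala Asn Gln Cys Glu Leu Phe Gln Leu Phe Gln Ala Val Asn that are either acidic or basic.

Acidic: D, E. Basic: H, K, R.
Acidic residues here: Asp10, Glu18 (2).
Basic residues here: His4, Arg7, His12 (3).
The two groups share no amino acid, so total = 2 + 3 = 5.

5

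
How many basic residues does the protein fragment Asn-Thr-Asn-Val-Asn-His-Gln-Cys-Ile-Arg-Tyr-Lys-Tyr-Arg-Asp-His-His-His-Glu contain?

7

K, R, and H are the three residues with basic side chains (ε-amine, guanidinium, and imidazole respectively).
Matching residues: His6, Arg10, Lys12, Arg14, His16, His17, His18.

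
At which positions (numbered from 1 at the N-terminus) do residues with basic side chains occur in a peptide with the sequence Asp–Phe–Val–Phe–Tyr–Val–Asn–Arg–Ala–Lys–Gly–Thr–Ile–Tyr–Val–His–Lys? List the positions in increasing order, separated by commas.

The basic amino acids are Lys (K), Arg (R), and His (H).
Matching residues: Arg8, Lys10, His16, Lys17.

8, 10, 16, 17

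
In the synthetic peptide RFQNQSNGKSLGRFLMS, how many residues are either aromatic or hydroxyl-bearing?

Aromatic: F, W, Y. Hydroxyl-bearing: S, T, Y.
Aromatic residues here: F2, F14 (2).
Hydroxyl-bearing residues here: S6, S10, S17 (3).
(Y belongs to both groups, but none appear in this sequence.) Total = 2 + 3 = 5.

5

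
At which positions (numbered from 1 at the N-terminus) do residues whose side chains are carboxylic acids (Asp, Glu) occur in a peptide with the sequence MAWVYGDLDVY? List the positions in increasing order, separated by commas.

Matching residues: D7, D9.

7, 9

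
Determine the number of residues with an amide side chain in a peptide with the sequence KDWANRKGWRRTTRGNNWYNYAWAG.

4

Asparagine (N) and glutamine (Q) have uncharged amide side chains.
Matching residues: N5, N16, N17, N20.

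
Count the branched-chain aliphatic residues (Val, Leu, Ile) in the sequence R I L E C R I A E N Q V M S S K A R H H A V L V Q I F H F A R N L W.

9

Matching residues: I2, L3, I7, V12, V22, L23, V24, I26, L33.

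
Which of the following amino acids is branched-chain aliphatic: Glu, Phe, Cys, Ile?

Ile

V, L, and I make up the branched-chain aliphatic group.
Of the listed options, only Ile belongs to this group.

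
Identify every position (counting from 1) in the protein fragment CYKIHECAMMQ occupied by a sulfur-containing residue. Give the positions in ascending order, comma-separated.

The sulfur-bearing residues are cysteine (–SH) and methionine (–S–CH₃).
Matching residues: C1, C7, M9, M10.

1, 7, 9, 10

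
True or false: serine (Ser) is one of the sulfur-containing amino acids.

Only Cys (C) and Met (M) have a sulfur atom in the side chain.
Serine is not in this group.

False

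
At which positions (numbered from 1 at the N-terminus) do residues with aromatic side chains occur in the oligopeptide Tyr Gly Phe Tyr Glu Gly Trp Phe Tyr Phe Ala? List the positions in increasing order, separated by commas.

1, 3, 4, 7, 8, 9, 10

F, W, and Y each carry an aromatic ring on the side chain.
Matching residues: Tyr1, Phe3, Tyr4, Trp7, Phe8, Tyr9, Phe10.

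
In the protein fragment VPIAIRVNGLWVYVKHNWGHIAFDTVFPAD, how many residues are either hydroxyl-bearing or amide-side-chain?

Hydroxyl-bearing: S, T, Y. Amide-side-chain: N, Q.
Hydroxyl-bearing residues here: Y13, T25 (2).
Amide-side-chain residues here: N8, N17 (2).
The two groups share no amino acid, so total = 2 + 2 = 4.

4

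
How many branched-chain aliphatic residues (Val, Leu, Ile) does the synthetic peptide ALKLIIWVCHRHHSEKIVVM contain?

8

Matching residues: L2, L4, I5, I6, V8, I17, V18, V19.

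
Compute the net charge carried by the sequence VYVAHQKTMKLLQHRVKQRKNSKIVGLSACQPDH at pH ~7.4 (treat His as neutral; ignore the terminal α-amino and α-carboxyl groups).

At pH ~7.4 the Lys and Arg side chains are protonated (+1), the Asp and Glu side chains are deprotonated (−1), and with His taken as neutral all other side chains carry no charge.
Positive (K, R): K7, K10, R15, K17, R19, K20, K23 → +7.
Negative (D, E): D33 → −1.
Net charge = (+7) + (−1) = +6.

+6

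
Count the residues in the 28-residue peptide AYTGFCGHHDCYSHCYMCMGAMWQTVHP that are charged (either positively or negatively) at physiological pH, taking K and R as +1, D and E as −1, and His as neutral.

1

Charged side chains at pH ~7.4: K, R (positive); D, E (negative).
Matching residues: D10.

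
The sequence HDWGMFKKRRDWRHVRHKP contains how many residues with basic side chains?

The basic amino acids are Lys (K), Arg (R), and His (H).
Matching residues: H1, K7, K8, R9, R10, R13, H14, R16, H17, K18.

10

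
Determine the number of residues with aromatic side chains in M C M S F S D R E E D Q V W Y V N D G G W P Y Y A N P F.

7

F, W, and Y each carry an aromatic ring on the side chain.
Matching residues: F5, W14, Y15, W21, Y23, Y24, F28.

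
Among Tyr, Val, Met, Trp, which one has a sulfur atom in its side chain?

Only Cys (C) and Met (M) have a sulfur atom in the side chain.
Of the listed options, only Met belongs to this group.

Met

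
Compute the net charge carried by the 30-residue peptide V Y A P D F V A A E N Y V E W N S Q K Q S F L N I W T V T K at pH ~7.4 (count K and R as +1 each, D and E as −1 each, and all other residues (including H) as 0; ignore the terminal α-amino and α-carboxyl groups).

Positive (K, R): K19, K30 → +2.
Negative (D, E): D5, E10, E14 → −3.
Net charge = (+2) + (−3) = −1.

-1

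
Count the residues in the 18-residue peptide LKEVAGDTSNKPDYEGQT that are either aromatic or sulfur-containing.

Aromatic: F, W, Y. Sulfur-containing: C, M.
Aromatic residues here: Y14 (1).
Sulfur-containing residues here: none (0).
The two groups share no amino acid, so total = 1 + 0 = 1.

1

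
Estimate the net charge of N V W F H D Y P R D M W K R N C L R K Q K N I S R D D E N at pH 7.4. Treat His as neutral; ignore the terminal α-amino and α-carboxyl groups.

+2

The side chains ionized at physiological pH are Lys/Arg (+1) and Asp/Glu (−1); with His treated as neutral, nothing else contributes.
Positive (K, R): R9, K13, R14, R18, K19, K21, R25 → +7.
Negative (D, E): D6, D10, D26, D27, E28 → −5.
Net charge = (+7) + (−5) = +2.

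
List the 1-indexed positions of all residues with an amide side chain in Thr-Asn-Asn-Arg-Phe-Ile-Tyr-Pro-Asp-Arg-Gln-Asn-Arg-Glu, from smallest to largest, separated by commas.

2, 3, 11, 12

Asparagine (N) and glutamine (Q) have uncharged amide side chains.
Matching residues: Asn2, Asn3, Gln11, Asn12.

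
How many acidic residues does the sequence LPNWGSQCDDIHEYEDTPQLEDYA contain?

7

Aspartate (D) and glutamate (E) have carboxylic-acid side chains and are the acidic amino acids.
Matching residues: D9, D10, E13, E15, D16, E21, D22.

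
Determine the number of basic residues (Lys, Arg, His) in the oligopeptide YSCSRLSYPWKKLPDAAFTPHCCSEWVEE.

4

Matching residues: R5, K11, K12, H21.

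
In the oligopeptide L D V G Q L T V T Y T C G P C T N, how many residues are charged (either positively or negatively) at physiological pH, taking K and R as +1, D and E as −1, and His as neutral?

Charged side chains at pH ~7.4: K, R (positive); D, E (negative).
Matching residues: D2.

1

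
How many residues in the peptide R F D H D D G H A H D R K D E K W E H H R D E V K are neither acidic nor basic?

Acidic: D, E. Basic: K, R, H. All other residues are neither.
Matching residues: F2, G7, A9, W17, V24.

5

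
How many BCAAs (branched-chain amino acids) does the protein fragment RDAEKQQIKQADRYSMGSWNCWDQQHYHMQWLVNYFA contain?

V, L, and I make up the branched-chain aliphatic group.
Matching residues: I8, L32, V33.

3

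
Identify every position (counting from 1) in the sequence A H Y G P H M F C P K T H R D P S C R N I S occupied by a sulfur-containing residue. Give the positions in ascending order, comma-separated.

7, 9, 18

Matching residues: M7, C9, C18.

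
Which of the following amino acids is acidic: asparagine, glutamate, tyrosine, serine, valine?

Aspartate (D) and glutamate (E) have carboxylic-acid side chains and are the acidic amino acids.
Of the listed options, only glutamate belongs to this group.

glutamate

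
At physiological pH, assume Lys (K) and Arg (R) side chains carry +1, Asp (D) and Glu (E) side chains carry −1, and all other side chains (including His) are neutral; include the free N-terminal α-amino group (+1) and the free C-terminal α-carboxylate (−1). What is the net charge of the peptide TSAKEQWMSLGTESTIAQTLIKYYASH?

0

Positive (K, R): K4, K22 → +2.
Negative (D, E): E5, E13 → −2.
The N-terminus (+1) and C-terminus (−1) cancel.
Net charge = (+2) + (−2) = 0.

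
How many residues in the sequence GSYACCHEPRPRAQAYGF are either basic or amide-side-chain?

4

Basic: H, K, R. Amide-side-chain: N, Q.
Basic residues here: H7, R10, R12 (3).
Amide-side-chain residues here: Q14 (1).
The two groups share no amino acid, so total = 3 + 1 = 4.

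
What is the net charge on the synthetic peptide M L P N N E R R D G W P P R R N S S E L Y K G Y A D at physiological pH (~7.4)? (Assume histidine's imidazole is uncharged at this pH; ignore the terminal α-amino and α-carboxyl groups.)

The side chains ionized at physiological pH are Lys/Arg (+1) and Asp/Glu (−1); with His treated as neutral, nothing else contributes.
Positive (K, R): R7, R8, R14, R15, K22 → +5.
Negative (D, E): E6, D9, E19, D26 → −4.
Net charge = (+5) + (−4) = +1.

+1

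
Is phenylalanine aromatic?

Phenylalanine (F), tryptophan (W), and tyrosine (Y) have aromatic ring side chains.
Phenylalanine is in this group.

Yes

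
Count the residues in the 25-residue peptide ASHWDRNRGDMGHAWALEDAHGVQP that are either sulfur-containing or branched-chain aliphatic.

Sulfur-containing: C, M. Branched-chain aliphatic: I, L, V.
Sulfur-containing residues here: M11 (1).
Branched-chain aliphatic residues here: L17, V23 (2).
The two groups share no amino acid, so total = 1 + 2 = 3.

3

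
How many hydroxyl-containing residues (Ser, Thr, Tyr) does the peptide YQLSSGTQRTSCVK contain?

6

Matching residues: Y1, S4, S5, T7, T10, S11.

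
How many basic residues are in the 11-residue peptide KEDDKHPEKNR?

5

K, R, and H are the three residues with basic side chains (ε-amine, guanidinium, and imidazole respectively).
Matching residues: K1, K5, H6, K9, R11.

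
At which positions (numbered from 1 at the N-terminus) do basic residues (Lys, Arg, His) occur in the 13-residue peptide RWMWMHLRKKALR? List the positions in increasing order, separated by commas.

Matching residues: R1, H6, R8, K9, K10, R13.

1, 6, 8, 9, 10, 13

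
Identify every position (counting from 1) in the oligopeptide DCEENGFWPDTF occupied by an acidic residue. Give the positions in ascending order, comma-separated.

1, 3, 4, 10

Only D (aspartate) and E (glutamate) carry a side-chain carboxylic acid.
Matching residues: D1, E3, E4, D10.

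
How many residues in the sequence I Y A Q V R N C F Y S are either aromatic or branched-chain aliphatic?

Aromatic: F, W, Y. Branched-chain aliphatic: I, L, V.
Aromatic residues here: Y2, F9, Y10 (3).
Branched-chain aliphatic residues here: I1, V5 (2).
The two groups share no amino acid, so total = 3 + 2 = 5.

5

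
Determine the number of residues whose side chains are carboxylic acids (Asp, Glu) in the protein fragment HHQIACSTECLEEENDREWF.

Matching residues: E9, E12, E13, E14, D16, E18.

6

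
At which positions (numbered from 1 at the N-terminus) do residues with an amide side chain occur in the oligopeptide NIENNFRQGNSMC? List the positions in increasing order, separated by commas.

1, 4, 5, 8, 10

Asparagine (N) and glutamine (Q) have uncharged amide side chains.
Matching residues: N1, N4, N5, Q8, N10.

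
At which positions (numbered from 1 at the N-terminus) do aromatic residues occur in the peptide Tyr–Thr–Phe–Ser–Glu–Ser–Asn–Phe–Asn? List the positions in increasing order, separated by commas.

Phenylalanine (F), tryptophan (W), and tyrosine (Y) have aromatic ring side chains.
Matching residues: Tyr1, Phe3, Phe8.

1, 3, 8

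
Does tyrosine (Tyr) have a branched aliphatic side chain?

No

V, L, and I make up the branched-chain aliphatic group.
Tyrosine is not in this group.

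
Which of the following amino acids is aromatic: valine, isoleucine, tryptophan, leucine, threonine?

tryptophan

The aromatic amino acids are Phe (F, benzyl), Trp (W, indole), and Tyr (Y, phenol).
Of the listed options, only tryptophan belongs to this group.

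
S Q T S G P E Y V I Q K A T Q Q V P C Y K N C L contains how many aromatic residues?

2

F, W, and Y each carry an aromatic ring on the side chain.
Matching residues: Y8, Y20.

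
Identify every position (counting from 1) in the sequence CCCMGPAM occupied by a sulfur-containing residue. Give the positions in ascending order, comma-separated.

1, 2, 3, 4, 8

The sulfur-bearing residues are cysteine (–SH) and methionine (–S–CH₃).
Matching residues: C1, C2, C3, M4, M8.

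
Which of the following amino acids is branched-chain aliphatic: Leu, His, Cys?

Valine (V), leucine (L), and isoleucine (I) are the branched-chain amino acids.
Of the listed options, only Leu belongs to this group.

Leu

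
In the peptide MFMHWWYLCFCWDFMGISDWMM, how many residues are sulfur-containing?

7

The sulfur-bearing residues are cysteine (–SH) and methionine (–S–CH₃).
Matching residues: M1, M3, C9, C11, M15, M21, M22.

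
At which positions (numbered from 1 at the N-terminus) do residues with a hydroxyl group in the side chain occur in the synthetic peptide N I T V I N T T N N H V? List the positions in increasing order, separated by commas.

3, 7, 8

The –OH-bearing residues are Ser, Thr (aliphatic alcohols), and Tyr (phenol).
Matching residues: T3, T7, T8.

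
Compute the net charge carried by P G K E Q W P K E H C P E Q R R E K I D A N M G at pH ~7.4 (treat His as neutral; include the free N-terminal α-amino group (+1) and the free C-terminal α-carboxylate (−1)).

Near pH 7.4, K and R contribute +1 each, D and E contribute −1 each, and every other side chain (His included, as stated) is uncharged.
Positive (K, R): K3, K8, R15, R16, K18 → +5.
Negative (D, E): E4, E9, E13, E17, D20 → −5.
The N-terminus (+1) and C-terminus (−1) cancel.
Net charge = (+5) + (−5) = 0.

0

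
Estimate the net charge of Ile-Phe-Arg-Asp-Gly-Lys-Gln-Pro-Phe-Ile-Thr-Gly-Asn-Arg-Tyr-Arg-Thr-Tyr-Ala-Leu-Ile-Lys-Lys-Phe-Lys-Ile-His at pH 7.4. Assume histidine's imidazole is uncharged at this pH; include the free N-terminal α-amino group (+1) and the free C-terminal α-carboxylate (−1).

Near pH 7.4, K and R contribute +1 each, D and E contribute −1 each, and every other side chain (His included, as stated) is uncharged.
Positive (K, R): Arg3, Lys6, Arg14, Arg16, Lys22, Lys23, Lys25 → +7.
Negative (D, E): Asp4 → −1.
The N-terminus (+1) and C-terminus (−1) cancel.
Net charge = (+7) + (−1) = +6.

+6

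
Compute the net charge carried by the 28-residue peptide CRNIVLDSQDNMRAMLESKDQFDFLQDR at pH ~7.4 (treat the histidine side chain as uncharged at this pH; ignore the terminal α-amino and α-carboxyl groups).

At pH ~7.4 the Lys and Arg side chains are protonated (+1), the Asp and Glu side chains are deprotonated (−1), and with His taken as neutral all other side chains carry no charge.
Positive (K, R): R2, R13, K19, R28 → +4.
Negative (D, E): D7, D10, E17, D20, D23, D27 → −6.
Net charge = (+4) + (−6) = −2.

-2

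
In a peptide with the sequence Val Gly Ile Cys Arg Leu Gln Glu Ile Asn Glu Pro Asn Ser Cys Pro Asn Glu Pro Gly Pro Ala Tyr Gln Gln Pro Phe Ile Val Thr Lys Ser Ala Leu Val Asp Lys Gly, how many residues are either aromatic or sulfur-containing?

4

Aromatic: F, W, Y. Sulfur-containing: C, M.
Aromatic residues here: Tyr23, Phe27 (2).
Sulfur-containing residues here: Cys4, Cys15 (2).
The two groups share no amino acid, so total = 2 + 2 = 4.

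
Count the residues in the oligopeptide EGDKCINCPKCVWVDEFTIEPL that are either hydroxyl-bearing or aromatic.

3

Hydroxyl-bearing: S, T, Y. Aromatic: F, W, Y.
Hydroxyl-bearing residues here: T18 (1).
Aromatic residues here: W13, F17 (2).
(Y belongs to both groups, but none appear in this sequence.) Total = 1 + 2 = 3.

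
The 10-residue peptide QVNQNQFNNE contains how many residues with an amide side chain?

The amide-side-chain residues are Asn (N) and Gln (Q).
Matching residues: Q1, N3, Q4, N5, Q6, N8, N9.

7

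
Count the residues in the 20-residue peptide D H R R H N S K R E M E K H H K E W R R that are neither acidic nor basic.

4

Acidic: D, E. Basic: K, R, H. All other residues are neither.
Matching residues: N6, S7, M11, W18.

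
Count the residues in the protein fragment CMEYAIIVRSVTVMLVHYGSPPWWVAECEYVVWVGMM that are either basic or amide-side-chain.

Basic: H, K, R. Amide-side-chain: N, Q.
Basic residues here: R9, H17 (2).
Amide-side-chain residues here: none (0).
The two groups share no amino acid, so total = 2 + 0 = 2.

2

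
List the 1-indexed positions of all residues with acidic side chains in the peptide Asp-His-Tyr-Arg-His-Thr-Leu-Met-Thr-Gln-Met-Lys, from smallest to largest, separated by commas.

Aspartate (D) and glutamate (E) have carboxylic-acid side chains and are the acidic amino acids.
Matching residues: Asp1.

1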